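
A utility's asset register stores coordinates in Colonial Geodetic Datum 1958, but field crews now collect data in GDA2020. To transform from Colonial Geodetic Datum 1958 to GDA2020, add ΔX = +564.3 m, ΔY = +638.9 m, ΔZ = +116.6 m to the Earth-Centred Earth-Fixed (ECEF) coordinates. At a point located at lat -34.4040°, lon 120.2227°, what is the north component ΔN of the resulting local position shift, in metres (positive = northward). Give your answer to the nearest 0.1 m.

The local north axis is (−sin φ cos λ, −sin φ sin λ, cos φ), giving ΔN = -160.494 + 311.926 + 96.204 = 247.64 m.

ΔN = 247.6 m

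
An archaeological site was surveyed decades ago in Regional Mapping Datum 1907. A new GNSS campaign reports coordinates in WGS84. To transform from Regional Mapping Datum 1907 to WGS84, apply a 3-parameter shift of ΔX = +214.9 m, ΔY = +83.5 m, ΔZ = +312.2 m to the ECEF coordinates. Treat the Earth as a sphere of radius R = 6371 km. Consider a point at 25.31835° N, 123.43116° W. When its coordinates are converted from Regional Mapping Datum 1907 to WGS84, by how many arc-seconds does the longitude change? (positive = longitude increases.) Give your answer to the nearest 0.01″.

sin φ = 0.427647, cos φ = 0.903946, sin λ = -0.834548, cos λ = -0.550935.
East component: ΔE = −sin λ·ΔX + cos λ·ΔY = −(-0.834548)(214.9) + (-0.550935)(83.5) = 133.34 m.
1° of latitude spans πR/180 = 111195 m; at latitude φ, 1° of longitude spans that × cos φ = 100514.2 m, so Δλ = 133.34 / 100514.2 × 3600 = 4.776″.

Δλ = 4.78″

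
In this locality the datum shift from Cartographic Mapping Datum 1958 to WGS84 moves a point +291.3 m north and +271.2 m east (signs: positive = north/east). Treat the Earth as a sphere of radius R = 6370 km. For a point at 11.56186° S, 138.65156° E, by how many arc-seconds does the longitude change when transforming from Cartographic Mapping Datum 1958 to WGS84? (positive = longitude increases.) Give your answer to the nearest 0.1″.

Δλ = 9.0″

At latitude -11.56186°, cos φ = 0.979709.
One radian of longitude at latitude φ spans R cos φ, so Δλ = ΔE / (R cos φ) = 271.2 / (6370000 × 0.979709) = 4.3456e-05 rad = 8.964″.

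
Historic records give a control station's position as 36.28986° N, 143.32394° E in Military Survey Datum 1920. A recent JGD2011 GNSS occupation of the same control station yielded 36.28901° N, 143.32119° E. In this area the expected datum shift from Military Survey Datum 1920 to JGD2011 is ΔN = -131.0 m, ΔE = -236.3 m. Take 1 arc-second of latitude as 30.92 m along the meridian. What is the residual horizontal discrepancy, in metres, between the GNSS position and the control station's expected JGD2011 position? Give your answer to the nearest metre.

Observed coordinate differences: Δφ = -0.00085°, Δλ = -0.00275°.
Converting to metres (1° lat = 111312 m, cos φ = 0.806033): observed ΔN = -94.6 m, observed ΔE = -246.7 m.
Subtracting the expected shift leaves a residual of -94.6 − (-131.0) = 36.4 m north and -246.7 − (-236.3) = -10.4 m east.
Residual distance = √(36.4² + (-10.4)²) = 37.9 m.

38 m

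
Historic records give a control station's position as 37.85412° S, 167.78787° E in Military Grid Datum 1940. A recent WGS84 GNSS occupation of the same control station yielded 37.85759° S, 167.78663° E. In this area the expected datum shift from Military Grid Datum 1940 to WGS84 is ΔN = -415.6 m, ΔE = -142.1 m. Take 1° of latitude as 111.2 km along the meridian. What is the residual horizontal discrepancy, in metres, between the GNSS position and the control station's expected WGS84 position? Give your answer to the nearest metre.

45 m

Observed coordinate differences: Δφ = -0.00347°, Δλ = -0.00124°.
Converting to metres (1° lat = 111200 m, cos φ = 0.789576): observed ΔN = -385.9 m, observed ΔE = -108.9 m.
Subtracting the expected shift leaves a residual of -385.9 − (-415.6) = 29.7 m north and -108.9 − (-142.1) = 33.2 m east.
Residual distance = √(29.7² + 33.2²) = 44.6 m.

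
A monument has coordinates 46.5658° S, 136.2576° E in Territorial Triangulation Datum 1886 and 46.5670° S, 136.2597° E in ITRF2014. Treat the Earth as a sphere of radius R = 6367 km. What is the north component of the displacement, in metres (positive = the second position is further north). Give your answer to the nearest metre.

Δφ = -46.5670° − -46.5658° = -0.0012°; Δλ = 136.2597° − 136.2576° = +0.0021°.
1° along a meridian = πR/180 = 111125 m.
ΔN = Δφ × 111125 = -133.4 m; ΔE = Δλ × 111125 × cos(-46.5658°) = +0.0021 × 111125 × 0.687521 = 160.4 m.

ΔN = -133 m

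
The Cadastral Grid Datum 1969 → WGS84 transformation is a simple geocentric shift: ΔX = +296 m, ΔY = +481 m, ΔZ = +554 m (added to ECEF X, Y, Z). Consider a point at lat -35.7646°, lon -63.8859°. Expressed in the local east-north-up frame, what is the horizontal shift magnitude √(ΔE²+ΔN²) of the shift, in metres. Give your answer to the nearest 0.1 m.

550.2 m

At φ = -35.7646°, λ = -63.8859°: sin φ = -0.584456, cos φ = 0.811425, sin λ = -0.897919, cos λ = 0.440160.
ΔE = −sin λ·ΔX + cos λ·ΔY = −(-0.897919)·(296) + (0.440160)·(481) = 477.50 m.
ΔN = −sin φ cos λ·ΔX − sin φ sin λ·ΔY + cos φ·ΔZ = −(-0.584456)(0.440160)(296) − (-0.584456)(-0.897919)(481) + (0.811425)(554) = 273.25 m.
Horizontal magnitude = √(ΔE² + ΔN²) = √(477.50² + 273.25²) = 550.16 m.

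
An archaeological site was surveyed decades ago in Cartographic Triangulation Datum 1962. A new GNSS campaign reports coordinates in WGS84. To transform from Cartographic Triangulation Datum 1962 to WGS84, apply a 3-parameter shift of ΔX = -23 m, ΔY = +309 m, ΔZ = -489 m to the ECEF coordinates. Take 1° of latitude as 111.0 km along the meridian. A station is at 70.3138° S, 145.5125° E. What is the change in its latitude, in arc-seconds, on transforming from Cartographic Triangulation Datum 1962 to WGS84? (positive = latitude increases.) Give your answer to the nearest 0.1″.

sin φ = -0.941552, cos φ = 0.336868, sin λ = 0.566226, cos λ = -0.824250.
North component: ΔN = −sin φ cos λ·ΔX − sin φ sin λ·ΔY + cos φ·ΔZ = −(-0.941552)(-0.824250)(-23) − (-0.941552)(0.566226)(309) + (0.336868)(-489) = 17.86 m.
1° of latitude spans 111000 m, so Δφ = 17.86 / 111000 × 3600 = 0.579″.

Δφ = 0.6″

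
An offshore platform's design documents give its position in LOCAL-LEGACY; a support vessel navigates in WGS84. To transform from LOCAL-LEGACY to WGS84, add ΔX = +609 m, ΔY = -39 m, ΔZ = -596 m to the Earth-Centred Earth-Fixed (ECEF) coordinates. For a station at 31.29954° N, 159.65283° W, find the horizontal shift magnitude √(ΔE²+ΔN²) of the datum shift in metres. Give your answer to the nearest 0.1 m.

331.5 m

At φ = 31.29954°, λ = -159.65283°: sin φ = 0.519512, cos φ = 0.854463, sin λ = -0.347708, cos λ = -0.937603.
ΔE = −sin λ·ΔX + cos λ·ΔY = −(-0.347708)·(609) + (-0.937603)·(-39) = 248.32 m.
ΔN = −sin φ cos λ·ΔX − sin φ sin λ·ΔY + cos φ·ΔZ = −(0.519512)(-0.937603)(609) − (0.519512)(-0.347708)(-39) + (0.854463)(-596) = -219.66 m.
Horizontal magnitude = √(ΔE² + ΔN²) = √(248.32² + (-219.66)²) = 331.53 m.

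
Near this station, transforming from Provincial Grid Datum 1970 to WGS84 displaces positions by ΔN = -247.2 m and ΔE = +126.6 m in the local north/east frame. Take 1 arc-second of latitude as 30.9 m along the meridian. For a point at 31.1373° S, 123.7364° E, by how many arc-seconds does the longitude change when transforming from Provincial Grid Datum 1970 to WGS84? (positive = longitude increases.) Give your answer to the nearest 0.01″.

At latitude -31.1373°, cos φ = 0.855931.
1″ of longitude at this latitude = 30.90 × cos φ = 26.4483 m, so Δλ = 126.6 / 26.4483 = 4.787″.

Δλ = 4.79″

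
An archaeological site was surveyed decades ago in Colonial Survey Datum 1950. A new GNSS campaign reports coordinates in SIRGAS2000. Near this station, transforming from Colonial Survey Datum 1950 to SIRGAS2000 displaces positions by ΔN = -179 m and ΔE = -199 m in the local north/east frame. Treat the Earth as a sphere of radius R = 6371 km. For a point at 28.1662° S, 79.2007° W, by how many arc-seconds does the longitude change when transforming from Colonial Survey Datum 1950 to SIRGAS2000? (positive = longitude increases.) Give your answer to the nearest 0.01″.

Δλ = -7.31″

At latitude -28.1662°, cos φ = 0.881582.
One radian of longitude at latitude φ spans R cos φ, so Δλ = ΔE / (R cos φ) = -199.0 / (6371000 × 0.881582) = -3.5431e-05 rad = -7.308″.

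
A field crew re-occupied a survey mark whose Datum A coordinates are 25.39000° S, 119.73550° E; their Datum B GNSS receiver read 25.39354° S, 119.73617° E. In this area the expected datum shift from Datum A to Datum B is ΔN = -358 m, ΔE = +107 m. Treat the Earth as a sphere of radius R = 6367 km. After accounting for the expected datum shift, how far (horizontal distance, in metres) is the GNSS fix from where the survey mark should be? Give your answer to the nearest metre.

53 m

Observed coordinate differences: Δφ = -0.00354°, Δλ = +0.00067°.
Converting to metres (1° lat = 111125 m, cos φ = 0.903410): observed ΔN = -393.4 m, observed ΔE = 67.3 m.
Subtracting the expected shift leaves a residual of -393.4 − (-358) = -35.4 m north and 67.3 − (107) = -39.7 m east.
Residual distance = √((-35.4)² + (-39.7)²) = 53.2 m.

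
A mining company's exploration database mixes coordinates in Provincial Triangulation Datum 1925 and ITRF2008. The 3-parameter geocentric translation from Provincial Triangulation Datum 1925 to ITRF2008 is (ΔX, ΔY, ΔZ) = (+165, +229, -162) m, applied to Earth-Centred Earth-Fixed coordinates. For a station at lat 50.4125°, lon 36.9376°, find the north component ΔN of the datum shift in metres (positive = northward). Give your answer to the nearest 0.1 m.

ΔN = -310.9 m

At φ = 50.4125°, λ = 36.9376°: sin φ = 0.770652, cos φ = 0.637256, sin λ = 0.600945, cos λ = 0.799290.
ΔN = −sin φ cos λ·ΔX − sin φ sin λ·ΔY + cos φ·ΔZ = −(0.770652)(0.799290)(165) − (0.770652)(0.600945)(229) + (0.637256)(-162) = -310.93 m.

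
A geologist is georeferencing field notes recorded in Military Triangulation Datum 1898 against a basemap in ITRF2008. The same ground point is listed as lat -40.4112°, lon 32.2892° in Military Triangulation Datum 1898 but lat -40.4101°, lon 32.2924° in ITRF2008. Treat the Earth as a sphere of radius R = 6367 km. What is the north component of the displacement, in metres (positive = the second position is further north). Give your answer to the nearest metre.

ΔN = 122 m

Δφ = -40.4101° − -40.4112° = +0.0011°; Δλ = 32.2924° − 32.2892° = +0.0032°.
1° along a meridian = πR/180 = 111125 m.
ΔN = Δφ × 111125 = 122.2 m; ΔE = Δλ × 111125 × cos(-40.4112°) = +0.0032 × 111125 × 0.761412 = 270.8 m.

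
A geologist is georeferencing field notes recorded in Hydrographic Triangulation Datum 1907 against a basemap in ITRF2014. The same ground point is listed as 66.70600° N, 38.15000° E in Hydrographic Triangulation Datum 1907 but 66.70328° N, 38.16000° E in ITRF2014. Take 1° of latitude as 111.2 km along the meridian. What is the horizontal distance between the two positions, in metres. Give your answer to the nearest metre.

Δφ = 66.70328° − 66.70600° = -0.00272°; Δλ = 38.16000° − 38.15000° = +0.01000°.
ΔN = Δφ × 111200 = -302.5 m; ΔE = Δλ × 111200 × cos(66.70600°) = +0.01000 × 111200 × 0.395449 = 439.7 m.
Distance = √(ΔE² + ΔN²) = √(439.7² + (-302.5)²) = 533.7 m.

534 m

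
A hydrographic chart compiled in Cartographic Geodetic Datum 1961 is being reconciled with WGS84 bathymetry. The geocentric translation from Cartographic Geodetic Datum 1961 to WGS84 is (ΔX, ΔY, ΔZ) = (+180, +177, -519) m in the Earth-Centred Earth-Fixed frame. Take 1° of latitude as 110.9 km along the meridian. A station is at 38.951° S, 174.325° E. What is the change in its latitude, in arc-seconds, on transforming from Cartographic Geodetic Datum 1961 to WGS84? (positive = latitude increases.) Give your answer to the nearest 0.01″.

Δφ = -16.40″

sin φ = -0.628656, cos φ = 0.777684, sin λ = 0.098886, cos λ = -0.995099.
North component: ΔN = −sin φ cos λ·ΔX − sin φ sin λ·ΔY + cos φ·ΔZ = −(-0.628656)(-0.995099)(180) − (-0.628656)(0.098886)(177) + (0.777684)(-519) = -505.22 m.
1° of latitude spans 110900 m, so Δφ = -505.22 / 110900 × 3600 = -16.400″.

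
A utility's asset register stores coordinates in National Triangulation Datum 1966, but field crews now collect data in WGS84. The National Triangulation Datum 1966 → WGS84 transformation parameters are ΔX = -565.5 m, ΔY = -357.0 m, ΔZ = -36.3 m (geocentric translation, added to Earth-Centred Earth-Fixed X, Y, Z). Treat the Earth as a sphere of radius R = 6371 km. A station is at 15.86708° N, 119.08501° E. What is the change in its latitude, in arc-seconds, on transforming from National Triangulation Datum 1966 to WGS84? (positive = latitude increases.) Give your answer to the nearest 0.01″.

Δφ = -0.80″

sin φ = 0.273407, cos φ = 0.961899, sin λ = 0.873899, cos λ = -0.486107.
North component: ΔN = −sin φ cos λ·ΔX − sin φ sin λ·ΔY + cos φ·ΔZ = −(0.273407)(-0.486107)(-565.5) − (0.273407)(0.873899)(-357.0) + (0.961899)(-36.3) = -24.78 m.
1° of latitude spans πR/180 = 111195 m, so Δφ = -24.78 / 111195 × 3600 = -0.802″.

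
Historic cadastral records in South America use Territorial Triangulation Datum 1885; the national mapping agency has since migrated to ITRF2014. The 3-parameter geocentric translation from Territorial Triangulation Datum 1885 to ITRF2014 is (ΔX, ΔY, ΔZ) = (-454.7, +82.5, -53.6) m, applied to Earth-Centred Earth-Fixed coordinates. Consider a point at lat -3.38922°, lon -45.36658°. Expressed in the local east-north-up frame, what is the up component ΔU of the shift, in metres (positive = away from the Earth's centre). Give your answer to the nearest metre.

ΔU = -374 m

The local up (radial) axis is (cos φ cos λ, cos φ sin λ, sin φ), giving ΔU = -318.899 − 58.606 + 3.169 = -374.34 m.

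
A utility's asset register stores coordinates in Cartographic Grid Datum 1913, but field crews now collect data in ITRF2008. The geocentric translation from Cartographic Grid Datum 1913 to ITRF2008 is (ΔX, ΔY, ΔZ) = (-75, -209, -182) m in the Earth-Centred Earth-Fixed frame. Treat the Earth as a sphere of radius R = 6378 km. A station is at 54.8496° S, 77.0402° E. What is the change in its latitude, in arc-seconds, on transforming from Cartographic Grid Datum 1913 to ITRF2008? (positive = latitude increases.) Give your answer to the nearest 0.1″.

Δφ = -9.2″

sin φ = -0.817644, cos φ = 0.575725, sin λ = 0.974528, cos λ = 0.224267.
North component: ΔN = −sin φ cos λ·ΔX − sin φ sin λ·ΔY + cos φ·ΔZ = −(-0.817644)(0.224267)(-75) − (-0.817644)(0.974528)(-209) + (0.575725)(-182) = -285.07 m.
1° of latitude spans πR/180 = 111317 m, so Δφ = -285.07 / 111317 × 3600 = -9.219″.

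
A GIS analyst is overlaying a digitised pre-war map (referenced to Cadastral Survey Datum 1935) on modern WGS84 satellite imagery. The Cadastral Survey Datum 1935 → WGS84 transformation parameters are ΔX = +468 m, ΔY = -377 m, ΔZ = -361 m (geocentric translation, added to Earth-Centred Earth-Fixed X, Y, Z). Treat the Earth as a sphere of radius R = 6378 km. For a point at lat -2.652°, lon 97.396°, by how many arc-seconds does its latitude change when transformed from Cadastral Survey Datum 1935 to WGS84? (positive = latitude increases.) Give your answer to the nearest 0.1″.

Δφ = -12.3″

sin φ = -0.046270, cos φ = 0.998929, sin λ = 0.991680, cos λ = -0.128726.
North component: ΔN = −sin φ cos λ·ΔX − sin φ sin λ·ΔY + cos φ·ΔZ = −(-0.046270)(-0.128726)(468) − (-0.046270)(0.991680)(-377) + (0.998929)(-361) = -380.70 m.
1° of latitude spans πR/180 = 111317 m, so Δφ = -380.70 / 111317 × 3600 = -12.312″.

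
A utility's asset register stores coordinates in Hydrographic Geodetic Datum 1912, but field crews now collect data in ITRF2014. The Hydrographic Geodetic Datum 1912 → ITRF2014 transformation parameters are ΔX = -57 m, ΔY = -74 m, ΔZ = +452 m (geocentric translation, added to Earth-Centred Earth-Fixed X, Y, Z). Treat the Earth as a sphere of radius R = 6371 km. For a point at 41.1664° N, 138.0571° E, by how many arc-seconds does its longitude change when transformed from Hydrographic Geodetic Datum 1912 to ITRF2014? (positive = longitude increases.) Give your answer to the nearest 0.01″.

sin φ = 0.658248, cos φ = 0.752801, sin λ = 0.668390, cos λ = -0.743811.
East component: ΔE = −sin λ·ΔX + cos λ·ΔY = −(0.668390)(-57) + (-0.743811)(-74) = 93.14 m.
1° of latitude spans πR/180 = 111195 m; at latitude φ, 1° of longitude spans that × cos φ = 83707.7 m, so Δλ = 93.14 / 83707.7 × 3600 = 4.006″.

Δλ = 4.01″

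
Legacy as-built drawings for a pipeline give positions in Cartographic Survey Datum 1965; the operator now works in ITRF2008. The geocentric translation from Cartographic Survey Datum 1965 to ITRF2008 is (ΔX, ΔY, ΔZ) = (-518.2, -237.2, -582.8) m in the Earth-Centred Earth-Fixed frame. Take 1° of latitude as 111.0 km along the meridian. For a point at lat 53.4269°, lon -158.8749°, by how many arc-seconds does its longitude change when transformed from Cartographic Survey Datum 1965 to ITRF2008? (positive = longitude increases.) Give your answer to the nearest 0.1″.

Δλ = 1.9″

sin φ = 0.803097, cos φ = 0.595848, sin λ = -0.360405, cos λ = -0.932796.
East component: ΔE = −sin λ·ΔX + cos λ·ΔY = −(-0.360405)(-518.2) + (-0.932796)(-237.2) = 34.50 m.
1° of latitude spans 111000 m; at latitude φ, 1° of longitude spans that × cos φ = 66139.1 m, so Δλ = 34.50 / 66139.1 × 3600 = 1.878″.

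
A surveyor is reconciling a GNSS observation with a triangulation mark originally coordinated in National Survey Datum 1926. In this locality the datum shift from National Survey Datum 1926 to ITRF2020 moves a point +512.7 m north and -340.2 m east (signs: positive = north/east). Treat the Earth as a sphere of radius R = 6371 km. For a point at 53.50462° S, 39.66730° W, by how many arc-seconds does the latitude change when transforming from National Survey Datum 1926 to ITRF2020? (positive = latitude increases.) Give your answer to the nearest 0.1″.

On a sphere of radius R, 1 rad of latitude = R, so Δφ = ΔN / R = 512.7 / 6371000 = 8.0474e-05 rad = 16.599″.

Δφ = 16.6″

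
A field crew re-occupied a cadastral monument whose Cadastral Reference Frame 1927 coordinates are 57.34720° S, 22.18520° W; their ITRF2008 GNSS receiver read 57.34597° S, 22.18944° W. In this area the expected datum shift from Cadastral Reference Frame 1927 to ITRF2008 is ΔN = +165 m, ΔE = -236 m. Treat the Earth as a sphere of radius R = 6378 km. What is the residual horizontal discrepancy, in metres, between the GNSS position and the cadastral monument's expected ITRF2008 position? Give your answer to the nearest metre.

34 m

Observed coordinate differences: Δφ = +0.00123°, Δλ = -0.00424°.
Converting to metres (1° lat = 111317 m, cos φ = 0.539547): observed ΔN = 136.9 m, observed ΔE = -254.7 m.
Subtracting the expected shift leaves a residual of 136.9 − (165) = -28.1 m north and -254.7 − (-236) = -18.7 m east.
Residual distance = √((-28.1)² + (-18.7)²) = 33.7 m.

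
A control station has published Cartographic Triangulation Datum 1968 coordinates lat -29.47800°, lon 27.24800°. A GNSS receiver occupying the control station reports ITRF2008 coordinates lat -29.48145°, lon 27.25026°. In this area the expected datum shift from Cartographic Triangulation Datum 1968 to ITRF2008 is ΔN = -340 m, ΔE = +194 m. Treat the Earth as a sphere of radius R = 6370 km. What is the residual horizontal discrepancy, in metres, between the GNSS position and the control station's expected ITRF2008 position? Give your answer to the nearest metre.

Observed coordinate differences: Δφ = -0.00345°, Δλ = +0.00226°.
Converting to metres (1° lat = 111177 m, cos φ = 0.870545): observed ΔN = -383.6 m, observed ΔE = 218.7 m.
Subtracting the expected shift leaves a residual of -383.6 − (-340) = -43.6 m north and 218.7 − (194) = 24.7 m east.
Residual distance = √((-43.6)² + 24.7²) = 50.1 m.

50 m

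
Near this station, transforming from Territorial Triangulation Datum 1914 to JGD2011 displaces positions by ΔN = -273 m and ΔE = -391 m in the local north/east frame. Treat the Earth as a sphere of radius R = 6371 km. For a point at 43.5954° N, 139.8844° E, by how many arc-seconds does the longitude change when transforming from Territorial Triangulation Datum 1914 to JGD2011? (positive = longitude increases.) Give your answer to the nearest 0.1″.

At latitude 43.5954°, cos φ = 0.724227.
One radian of longitude at latitude φ spans R cos φ, so Δλ = ΔE / (R cos φ) = -391.0 / (6371000 × 0.724227) = -8.4741e-05 rad = -17.479″.

Δλ = -17.5″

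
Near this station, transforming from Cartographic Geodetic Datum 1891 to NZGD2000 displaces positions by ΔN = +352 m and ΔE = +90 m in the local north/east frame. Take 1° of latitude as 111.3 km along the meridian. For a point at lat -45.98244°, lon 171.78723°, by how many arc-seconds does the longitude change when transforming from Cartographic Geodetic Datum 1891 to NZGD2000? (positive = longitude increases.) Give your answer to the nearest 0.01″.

Δλ = 4.19″

At latitude -45.98244°, cos φ = 0.694879.
1° of longitude at this latitude = 111.3 × cos φ = 77.34 km, so Δλ = 90.0 / 77340.0 = 0.0011637° = 4.189″.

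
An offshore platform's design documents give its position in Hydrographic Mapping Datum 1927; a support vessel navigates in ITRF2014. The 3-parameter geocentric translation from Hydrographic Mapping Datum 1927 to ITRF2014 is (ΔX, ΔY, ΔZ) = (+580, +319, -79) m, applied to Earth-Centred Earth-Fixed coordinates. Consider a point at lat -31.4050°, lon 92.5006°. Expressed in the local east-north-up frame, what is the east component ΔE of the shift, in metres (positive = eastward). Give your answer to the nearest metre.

The local east axis at (φ, λ) is (−sin λ, cos λ, 0), so ΔE = −sin(92.5006°)·580 + cos(92.5006°)·319 = -593.37 m.

ΔE = -593 m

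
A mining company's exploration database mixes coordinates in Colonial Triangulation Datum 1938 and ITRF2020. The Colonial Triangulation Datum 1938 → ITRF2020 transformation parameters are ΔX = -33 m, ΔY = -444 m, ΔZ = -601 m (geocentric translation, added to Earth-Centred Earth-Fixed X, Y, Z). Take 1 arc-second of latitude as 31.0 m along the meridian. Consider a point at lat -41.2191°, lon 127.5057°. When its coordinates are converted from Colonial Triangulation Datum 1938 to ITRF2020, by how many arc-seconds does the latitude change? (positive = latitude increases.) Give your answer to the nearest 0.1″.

sin φ = -0.658940, cos φ = 0.752195, sin λ = 0.793293, cos λ = -0.608840.
North component: ΔN = −sin φ cos λ·ΔX − sin φ sin λ·ΔY + cos φ·ΔZ = −(-0.658940)(-0.608840)(-33) − (-0.658940)(0.793293)(-444) + (0.752195)(-601) = -670.92 m.
1° of latitude spans 3600 × 31.00 = 111600 m, so Δφ = -670.92 / 111600 × 3600 = -21.643″.

Δφ = -21.6″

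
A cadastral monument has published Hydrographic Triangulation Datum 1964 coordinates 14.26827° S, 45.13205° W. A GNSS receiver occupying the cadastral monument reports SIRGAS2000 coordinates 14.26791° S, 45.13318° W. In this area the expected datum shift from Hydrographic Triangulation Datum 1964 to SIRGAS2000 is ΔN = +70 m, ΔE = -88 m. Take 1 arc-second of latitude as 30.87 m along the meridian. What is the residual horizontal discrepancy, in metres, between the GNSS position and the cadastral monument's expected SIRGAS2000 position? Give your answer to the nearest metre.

45 m

Observed coordinate differences: Δφ = +0.00036°, Δλ = -0.00113°.
Converting to metres (1° lat = 111132 m, cos φ = 0.969152): observed ΔN = 40.0 m, observed ΔE = -121.7 m.
Subtracting the expected shift leaves a residual of 40.0 − (70) = -30.0 m north and -121.7 − (-88) = -33.7 m east.
Residual distance = √((-30.0)² + (-33.7)²) = 45.1 m.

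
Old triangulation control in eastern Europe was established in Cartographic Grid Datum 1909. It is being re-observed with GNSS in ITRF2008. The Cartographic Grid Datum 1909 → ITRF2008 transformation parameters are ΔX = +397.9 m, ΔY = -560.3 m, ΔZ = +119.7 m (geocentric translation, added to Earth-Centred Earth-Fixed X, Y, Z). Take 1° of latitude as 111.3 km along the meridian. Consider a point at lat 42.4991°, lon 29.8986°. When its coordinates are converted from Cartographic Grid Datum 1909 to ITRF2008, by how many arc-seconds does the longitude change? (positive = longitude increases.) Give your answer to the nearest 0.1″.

Δλ = -30.0″

sin φ = 0.675579, cos φ = 0.737288, sin λ = 0.498467, cos λ = 0.866909.
East component: ΔE = −sin λ·ΔX + cos λ·ΔY = −(0.498467)(397.9) + (0.866909)(-560.3) = -684.07 m.
1° of latitude spans 111300 m; at latitude φ, 1° of longitude spans that × cos φ = 82060.1 m, so Δλ = -684.07 / 82060.1 × 3600 = -30.010″.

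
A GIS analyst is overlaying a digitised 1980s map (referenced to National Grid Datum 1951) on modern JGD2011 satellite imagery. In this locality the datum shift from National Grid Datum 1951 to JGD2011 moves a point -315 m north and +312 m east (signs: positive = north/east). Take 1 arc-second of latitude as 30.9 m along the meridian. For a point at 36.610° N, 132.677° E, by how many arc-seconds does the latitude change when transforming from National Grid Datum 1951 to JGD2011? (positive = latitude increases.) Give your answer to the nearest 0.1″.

Δφ = -10.2″

1″ of latitude = 30.90 m, so Δφ = -315.0 / 30.90 = -10.194″.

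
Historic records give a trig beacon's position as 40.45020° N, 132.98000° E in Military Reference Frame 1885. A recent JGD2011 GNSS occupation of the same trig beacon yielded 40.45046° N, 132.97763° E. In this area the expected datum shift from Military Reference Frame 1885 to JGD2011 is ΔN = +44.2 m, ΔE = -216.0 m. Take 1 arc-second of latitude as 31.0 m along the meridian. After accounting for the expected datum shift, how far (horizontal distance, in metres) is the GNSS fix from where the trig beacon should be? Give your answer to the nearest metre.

21 m

Observed coordinate differences: Δφ = +0.00026°, Δλ = -0.00237°.
Converting to metres (1° lat = 111600 m, cos φ = 0.760970): observed ΔN = 29.0 m, observed ΔE = -201.3 m.
Subtracting the expected shift leaves a residual of 29.0 − (44.2) = -15.2 m north and -201.3 − (-216.0) = 14.7 m east.
Residual distance = √((-15.2)² + 14.7²) = 21.2 m.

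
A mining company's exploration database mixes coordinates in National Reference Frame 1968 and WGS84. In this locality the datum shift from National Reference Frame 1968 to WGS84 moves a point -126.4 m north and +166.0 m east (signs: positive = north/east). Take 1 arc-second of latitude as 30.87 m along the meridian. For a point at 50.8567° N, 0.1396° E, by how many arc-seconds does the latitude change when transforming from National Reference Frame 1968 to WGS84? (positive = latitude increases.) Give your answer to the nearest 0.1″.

1″ of latitude = 30.87 m, so Δφ = -126.4 / 30.87 = -4.095″.

Δφ = -4.1″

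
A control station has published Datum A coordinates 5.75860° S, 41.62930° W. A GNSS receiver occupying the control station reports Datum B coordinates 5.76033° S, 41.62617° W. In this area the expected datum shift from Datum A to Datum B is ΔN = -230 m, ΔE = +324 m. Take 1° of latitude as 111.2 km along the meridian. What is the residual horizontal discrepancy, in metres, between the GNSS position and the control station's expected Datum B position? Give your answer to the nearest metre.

44 m

Observed coordinate differences: Δφ = -0.00173°, Δλ = +0.00313°.
Converting to metres (1° lat = 111200 m, cos φ = 0.994953): observed ΔN = -192.4 m, observed ΔE = 346.3 m.
Subtracting the expected shift leaves a residual of -192.4 − (-230) = 37.6 m north and 346.3 − (324) = 22.3 m east.
Residual distance = √(37.6² + 22.3²) = 43.7 m.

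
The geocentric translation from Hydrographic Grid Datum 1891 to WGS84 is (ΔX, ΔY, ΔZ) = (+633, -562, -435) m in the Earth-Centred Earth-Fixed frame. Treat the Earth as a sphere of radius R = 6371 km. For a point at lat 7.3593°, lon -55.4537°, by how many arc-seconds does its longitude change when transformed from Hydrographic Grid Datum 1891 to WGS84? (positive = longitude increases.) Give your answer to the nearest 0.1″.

Δλ = 6.6″

sin φ = 0.128091, cos φ = 0.991762, sin λ = -0.823668, cos λ = 0.567072.
East component: ΔE = −sin λ·ΔX + cos λ·ΔY = −(-0.823668)(633) + (0.567072)(-562) = 202.69 m.
1° of latitude spans πR/180 = 111195 m; at latitude φ, 1° of longitude spans that × cos φ = 110278.9 m, so Δλ = 202.69 / 110278.9 × 3600 = 6.617″.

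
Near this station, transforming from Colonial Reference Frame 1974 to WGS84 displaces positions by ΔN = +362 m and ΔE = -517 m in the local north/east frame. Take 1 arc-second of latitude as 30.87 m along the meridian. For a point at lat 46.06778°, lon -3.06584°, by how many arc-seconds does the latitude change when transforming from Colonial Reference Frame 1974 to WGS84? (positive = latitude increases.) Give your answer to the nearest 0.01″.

1″ of latitude = 30.87 m, so Δφ = 362.0 / 30.87 = 11.727″.

Δφ = 11.73″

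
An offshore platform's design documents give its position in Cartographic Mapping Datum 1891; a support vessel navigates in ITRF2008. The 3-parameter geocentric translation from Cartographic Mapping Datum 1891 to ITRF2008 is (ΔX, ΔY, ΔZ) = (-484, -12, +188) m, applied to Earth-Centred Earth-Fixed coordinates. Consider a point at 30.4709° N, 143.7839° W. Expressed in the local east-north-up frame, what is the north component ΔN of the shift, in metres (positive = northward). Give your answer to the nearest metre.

The local north axis is (−sin φ cos λ, −sin φ sin λ, cos φ), giving ΔN = -198.017 − 3.595 + 162.035 = -39.58 m.

ΔN = -40 m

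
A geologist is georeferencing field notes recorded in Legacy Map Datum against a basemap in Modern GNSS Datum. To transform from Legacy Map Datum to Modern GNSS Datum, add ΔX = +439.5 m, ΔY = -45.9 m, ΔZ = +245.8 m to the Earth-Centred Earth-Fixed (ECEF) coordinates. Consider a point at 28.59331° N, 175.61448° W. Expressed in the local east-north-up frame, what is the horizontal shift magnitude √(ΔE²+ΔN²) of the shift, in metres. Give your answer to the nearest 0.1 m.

431.2 m

The local east axis at (φ, λ) is (−sin λ, cos λ, 0), so ΔE = −sin(-175.61448°)·439.5 + cos(-175.61448°)·(-45.9) = 79.37 m.
The local north axis is (−sin φ cos λ, −sin φ sin λ, cos φ), giving ΔN = 209.724 − 1.680 + 215.822 = 423.87 m.
Horizontal magnitude = √(ΔE² + ΔN²) = √(79.37² + 423.87²) = 431.23 m.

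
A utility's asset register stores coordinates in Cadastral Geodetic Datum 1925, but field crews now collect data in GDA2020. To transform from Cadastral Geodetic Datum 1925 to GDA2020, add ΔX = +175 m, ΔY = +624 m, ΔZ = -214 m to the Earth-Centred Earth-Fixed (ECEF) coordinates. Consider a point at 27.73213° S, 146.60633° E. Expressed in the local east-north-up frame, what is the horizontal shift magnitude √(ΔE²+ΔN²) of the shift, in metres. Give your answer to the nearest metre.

At φ = -27.73213°, λ = 146.60633°: sin φ = -0.465338, cos φ = 0.885133, sin λ = 0.550389, cos λ = -0.834909.
ΔE = −sin λ·ΔX + cos λ·ΔY = −(0.550389)·(175) + (-0.834909)·(624) = -617.30 m.
ΔN = −sin φ cos λ·ΔX − sin φ sin λ·ΔY + cos φ·ΔZ = −(-0.465338)(-0.834909)(175) − (-0.465338)(0.550389)(624) + (0.885133)(-214) = -97.59 m.
Horizontal magnitude = √(ΔE² + ΔN²) = √((-617.30)² + (-97.59)²) = 624.97 m.

625 m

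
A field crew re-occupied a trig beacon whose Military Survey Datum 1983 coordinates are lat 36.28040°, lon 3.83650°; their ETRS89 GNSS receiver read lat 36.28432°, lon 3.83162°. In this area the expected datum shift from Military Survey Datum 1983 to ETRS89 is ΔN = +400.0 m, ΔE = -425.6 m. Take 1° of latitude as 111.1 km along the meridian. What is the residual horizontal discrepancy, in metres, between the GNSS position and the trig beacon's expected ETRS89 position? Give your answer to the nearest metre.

37 m

Observed coordinate differences: Δφ = +0.00392°, Δλ = -0.00488°.
Converting to metres (1° lat = 111100 m, cos φ = 0.806131): observed ΔN = 435.5 m, observed ΔE = -437.1 m.
Subtracting the expected shift leaves a residual of 435.5 − (400.0) = 35.5 m north and -437.1 − (-425.6) = -11.5 m east.
Residual distance = √(35.5² + (-11.5)²) = 37.3 m.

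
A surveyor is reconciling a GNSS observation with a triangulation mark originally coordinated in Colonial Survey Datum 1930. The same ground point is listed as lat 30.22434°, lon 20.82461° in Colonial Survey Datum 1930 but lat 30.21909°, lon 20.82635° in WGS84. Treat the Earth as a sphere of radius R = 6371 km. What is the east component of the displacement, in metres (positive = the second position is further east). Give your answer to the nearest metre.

ΔE = 167 m

Δφ = 30.21909° − 30.22434° = -0.00525°; Δλ = 20.82635° − 20.82461° = +0.00174°.
1° along a meridian = πR/180 = 111195 m.
ΔN = Δφ × 111195 = -583.8 m; ΔE = Δλ × 111195 × cos(30.22434°) = +0.00174 × 111195 × 0.864061 = 167.2 m.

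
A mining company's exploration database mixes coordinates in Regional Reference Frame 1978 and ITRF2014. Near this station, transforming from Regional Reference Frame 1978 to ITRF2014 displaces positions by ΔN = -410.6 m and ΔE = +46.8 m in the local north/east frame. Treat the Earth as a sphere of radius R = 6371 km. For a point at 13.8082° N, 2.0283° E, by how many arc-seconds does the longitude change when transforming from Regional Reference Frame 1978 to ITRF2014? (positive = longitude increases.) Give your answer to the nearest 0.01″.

Δλ = 1.56″

At latitude 13.8082°, cos φ = 0.971100.
One radian of longitude at latitude φ spans R cos φ, so Δλ = ΔE / (R cos φ) = 46.8 / (6371000 × 0.971100) = 7.5644e-06 rad = 1.560″.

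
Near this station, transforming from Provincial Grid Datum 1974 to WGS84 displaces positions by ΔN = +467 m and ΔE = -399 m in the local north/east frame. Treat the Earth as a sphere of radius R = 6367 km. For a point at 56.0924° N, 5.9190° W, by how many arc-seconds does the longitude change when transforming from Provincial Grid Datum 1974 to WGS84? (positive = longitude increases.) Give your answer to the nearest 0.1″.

Δλ = -23.2″

At latitude 56.0924°, cos φ = 0.557855.
One radian of longitude at latitude φ spans R cos φ, so Δλ = ΔE / (R cos φ) = -399.0 / (6367000 × 0.557855) = -1.1234e-04 rad = -23.171″.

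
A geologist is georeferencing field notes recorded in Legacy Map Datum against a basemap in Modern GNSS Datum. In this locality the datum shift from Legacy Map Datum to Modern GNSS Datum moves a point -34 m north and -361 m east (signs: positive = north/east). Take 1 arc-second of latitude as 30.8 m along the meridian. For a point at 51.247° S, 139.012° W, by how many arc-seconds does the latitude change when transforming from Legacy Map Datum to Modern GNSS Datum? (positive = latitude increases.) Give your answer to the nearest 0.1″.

Δφ = -1.1″

1″ of latitude = 30.80 m, so Δφ = -34.0 / 30.80 = -1.104″.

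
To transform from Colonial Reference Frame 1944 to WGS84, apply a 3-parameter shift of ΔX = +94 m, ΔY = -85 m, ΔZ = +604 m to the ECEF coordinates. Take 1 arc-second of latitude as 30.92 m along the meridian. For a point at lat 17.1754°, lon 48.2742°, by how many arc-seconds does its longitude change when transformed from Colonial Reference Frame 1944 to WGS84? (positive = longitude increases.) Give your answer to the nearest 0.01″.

sin φ = 0.295298, cos φ = 0.955405, sin λ = 0.746339, cos λ = 0.665566.
East component: ΔE = −sin λ·ΔX + cos λ·ΔY = −(0.746339)(94) + (0.665566)(-85) = -126.73 m.
1° of latitude spans 3600 × 30.92 = 111312 m; at latitude φ, 1° of longitude spans that × cos φ = 106348.1 m, so Δλ = -126.73 / 106348.1 × 3600 = -4.290″.

Δλ = -4.29″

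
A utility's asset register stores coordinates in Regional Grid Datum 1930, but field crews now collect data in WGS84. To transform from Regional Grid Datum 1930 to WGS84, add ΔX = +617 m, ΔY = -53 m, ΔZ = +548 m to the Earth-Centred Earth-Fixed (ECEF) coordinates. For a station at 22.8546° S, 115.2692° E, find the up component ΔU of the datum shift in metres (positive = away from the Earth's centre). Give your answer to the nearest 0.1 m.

ΔU = -499.7 m

The local up (radial) axis is (cos φ cos λ, cos φ sin λ, sin φ), giving ΔU = -242.703 − 44.166 − 212.840 = -499.71 m.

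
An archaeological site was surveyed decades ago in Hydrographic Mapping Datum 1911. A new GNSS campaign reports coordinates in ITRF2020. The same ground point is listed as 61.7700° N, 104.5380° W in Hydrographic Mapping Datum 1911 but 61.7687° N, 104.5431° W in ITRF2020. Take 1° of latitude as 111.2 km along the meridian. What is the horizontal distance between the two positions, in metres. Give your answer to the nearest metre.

Δφ = 61.7687° − 61.7700° = -0.0013°; Δλ = -104.5431° − -104.5380° = -0.0051°.
ΔN = Δφ × 111200 = -144.6 m; ΔE = Δλ × 111200 × cos(61.7700°) = -0.0051 × 111200 × 0.473012 = -268.3 m.
Distance = √(ΔE² + ΔN²) = √((-268.3)² + (-144.6)²) = 304.7 m.

305 m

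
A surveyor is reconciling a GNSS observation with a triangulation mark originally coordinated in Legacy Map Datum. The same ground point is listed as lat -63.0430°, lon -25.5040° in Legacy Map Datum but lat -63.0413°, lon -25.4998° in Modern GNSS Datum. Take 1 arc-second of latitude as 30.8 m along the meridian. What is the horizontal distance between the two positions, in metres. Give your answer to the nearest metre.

Δφ = -63.0413° − -63.0430° = +0.0017°; Δλ = -25.4998° − -25.5040° = +0.0042°.
1° of latitude = 3600 × 30.80 = 110880 m.
ΔN = Δφ × 110880 = 188.5 m; ΔE = Δλ × 110880 × cos(-63.0430°) = +0.0042 × 110880 × 0.453322 = 211.1 m.
Distance = √(ΔE² + ΔN²) = √(211.1² + 188.5²) = 283.0 m.

283 m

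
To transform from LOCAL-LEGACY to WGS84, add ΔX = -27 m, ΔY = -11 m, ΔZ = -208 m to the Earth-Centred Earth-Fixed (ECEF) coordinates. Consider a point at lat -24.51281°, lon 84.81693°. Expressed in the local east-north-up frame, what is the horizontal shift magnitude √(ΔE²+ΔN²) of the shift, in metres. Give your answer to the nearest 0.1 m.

196.5 m

At φ = -24.51281°, λ = 84.81693°: sin φ = -0.414897, cos φ = 0.909869, sin λ = 0.995911, cos λ = 0.090338.
ΔE = −sin λ·ΔX + cos λ·ΔY = −(0.995911)·(-27) + (0.090338)·(-11) = 25.90 m.
ΔN = −sin φ cos λ·ΔX − sin φ sin λ·ΔY + cos φ·ΔZ = −(-0.414897)(0.090338)(-27) − (-0.414897)(0.995911)(-11) + (0.909869)(-208) = -194.81 m.
Horizontal magnitude = √(ΔE² + ΔN²) = √(25.90² + (-194.81)²) = 196.52 m.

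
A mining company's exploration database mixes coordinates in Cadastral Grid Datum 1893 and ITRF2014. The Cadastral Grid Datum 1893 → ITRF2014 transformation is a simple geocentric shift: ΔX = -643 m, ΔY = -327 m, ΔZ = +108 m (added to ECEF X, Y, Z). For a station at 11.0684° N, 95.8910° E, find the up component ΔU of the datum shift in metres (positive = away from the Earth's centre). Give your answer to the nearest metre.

At φ = 11.0684°, λ = 95.8910°: sin φ = 0.191981, cos φ = 0.981399, sin λ = 0.994719, cos λ = -0.102636.
ΔU = cos φ cos λ·ΔX + cos φ sin λ·ΔY + sin φ·ΔZ = (0.981399)(-0.102636)(-643) + (0.981399)(0.994719)(-327) + (0.191981)(108) = -233.72 m.

ΔU = -234 m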